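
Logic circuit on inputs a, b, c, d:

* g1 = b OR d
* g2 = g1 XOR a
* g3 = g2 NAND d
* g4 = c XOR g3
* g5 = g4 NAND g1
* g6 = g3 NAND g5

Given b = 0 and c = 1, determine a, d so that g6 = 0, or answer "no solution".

Check with b = 0 and c = 1 and a=1, d=0:
g1 = b OR d = 0 OR 0 = 0
g2 = g1 XOR a = 0 XOR 1 = 1
g3 = g2 NAND d = 1 NAND 0 = 1
g4 = c XOR g3 = 1 XOR 1 = 0
g5 = g4 NAND g1 = 0 NAND 0 = 1
g6 = g3 NAND g5 = 1 NAND 1 = 0
So g6 = 0.

a=1, d=0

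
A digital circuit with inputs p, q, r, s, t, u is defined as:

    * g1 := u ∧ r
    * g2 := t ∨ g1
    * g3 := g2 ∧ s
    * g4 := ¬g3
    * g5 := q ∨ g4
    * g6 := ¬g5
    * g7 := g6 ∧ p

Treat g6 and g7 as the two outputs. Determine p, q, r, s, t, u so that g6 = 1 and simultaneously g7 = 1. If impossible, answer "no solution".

p=1, q=0, r=0, s=1, t=1, u=1

Check with p=1, q=0, r=0, s=1, t=1, u=1:
g1 = u ∧ r = 1 ∧ 0 = 0
g2 = t ∨ g1 = 1 ∨ 0 = 1
g3 = g2 ∧ s = 1 ∧ 1 = 1
g4 = ¬g3 = ¬1 = 0
g5 = q ∨ g4 = 0 ∨ 0 = 0
g6 = ¬g5 = ¬0 = 1
g7 = g6 ∧ p = 1 ∧ 1 = 1
So g6 = 1 and g7 = 1.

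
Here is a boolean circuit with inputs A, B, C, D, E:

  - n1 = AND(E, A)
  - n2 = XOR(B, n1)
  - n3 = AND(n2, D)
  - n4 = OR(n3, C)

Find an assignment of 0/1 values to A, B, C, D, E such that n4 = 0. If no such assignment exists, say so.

A=1, B=1, C=0, D=0, E=0

Check with A=1, B=1, C=0, D=0, E=0:
n1 = AND(E, A) = AND(0, 1) = 0
n2 = XOR(B, n1) = XOR(1, 0) = 1
n3 = AND(n2, D) = AND(1, 0) = 0
n4 = OR(n3, C) = OR(0, 0) = 0
So n4 = 0 as required.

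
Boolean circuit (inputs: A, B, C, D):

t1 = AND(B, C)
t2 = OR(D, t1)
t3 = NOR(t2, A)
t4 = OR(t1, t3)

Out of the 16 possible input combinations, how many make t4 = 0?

t4 = OR(t1, t3) must be 0, so both t1 = 0 and t3 = 0.
t1 = AND(B, C) must be 0, so at least one of B, C is 0.
Enumerating the 16 input combinations, 9 give t4 = 0 and 7 give t4 = 1.

9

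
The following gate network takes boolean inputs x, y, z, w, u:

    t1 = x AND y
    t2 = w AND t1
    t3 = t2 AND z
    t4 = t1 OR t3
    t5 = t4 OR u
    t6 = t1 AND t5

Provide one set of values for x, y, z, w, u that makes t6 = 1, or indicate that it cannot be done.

t6 = t1 AND t5 must be 1, so both t1 = 1 and t5 = 1.
t1 = x AND y must be 1, so both x = 1 and y = 1.
Check with x=1, y=1, z=1, w=0, u=1:
t1 = x AND y = 1 AND 1 = 1
t2 = w AND t1 = 0 AND 1 = 0
t3 = t2 AND z = 0 AND 1 = 0
t4 = t1 OR t3 = 1 OR 0 = 1
t5 = t4 OR u = 1 OR 1 = 1
t6 = t1 AND t5 = 1 AND 1 = 1
So t6 = 1 as required.

x=1, y=1, z=1, w=0, u=1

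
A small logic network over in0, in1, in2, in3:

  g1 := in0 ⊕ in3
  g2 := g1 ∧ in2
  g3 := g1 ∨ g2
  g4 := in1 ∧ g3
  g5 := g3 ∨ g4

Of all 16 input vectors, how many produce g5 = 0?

g5 = g3 ∨ g4 must be 0, so both g3 = 0 and g4 = 0.
g3 = g1 ∨ g2 must be 0, so both g1 = 0 and g2 = 0.
g4 = in1 ∧ g3 must be 0, so at least one of in1, g3 is 0.
Enumerating the 16 input combinations, 8 give g5 = 0 and 8 give g5 = 1.

8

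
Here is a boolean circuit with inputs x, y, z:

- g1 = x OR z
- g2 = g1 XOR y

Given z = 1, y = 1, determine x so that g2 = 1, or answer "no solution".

With z = 1, y = 1 fixed, none of the 2 settings of x give g2 = 1.
For example, with x=0:
g1 = x OR z = 0 OR 1 = 1
g2 = g1 XOR y = 1 XOR 1 = 0
giving g2 = 0 ≠ 1.

no solution exists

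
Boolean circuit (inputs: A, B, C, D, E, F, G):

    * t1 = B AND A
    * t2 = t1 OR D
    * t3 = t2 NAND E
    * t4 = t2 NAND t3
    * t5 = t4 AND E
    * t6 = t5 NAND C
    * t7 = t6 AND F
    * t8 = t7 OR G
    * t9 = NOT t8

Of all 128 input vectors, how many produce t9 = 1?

40

t9 = NOT t8 must be 1, so t8 = 0.
Enumerating the 128 input combinations, 40 give t9 = 1 and 88 give t9 = 0.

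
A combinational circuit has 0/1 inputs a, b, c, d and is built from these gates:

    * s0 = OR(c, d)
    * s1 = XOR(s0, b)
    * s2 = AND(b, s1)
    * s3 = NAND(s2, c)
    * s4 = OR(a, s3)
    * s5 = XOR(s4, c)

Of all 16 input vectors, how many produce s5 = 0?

s5 = XOR(s4, c) must be 0, so s4 and c are equal.
Enumerating the 16 input combinations, 8 give s5 = 0 and 8 give s5 = 1.

8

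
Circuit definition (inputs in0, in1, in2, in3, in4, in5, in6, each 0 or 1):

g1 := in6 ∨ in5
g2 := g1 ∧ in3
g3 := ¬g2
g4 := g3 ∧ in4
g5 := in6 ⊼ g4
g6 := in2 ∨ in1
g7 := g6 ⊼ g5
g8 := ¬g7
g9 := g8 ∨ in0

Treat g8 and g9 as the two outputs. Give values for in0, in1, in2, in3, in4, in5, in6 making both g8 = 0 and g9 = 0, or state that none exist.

in0=0, in1=0, in2=0, in3=1, in4=1, in5=0, in6=1

Check with in0=0, in1=0, in2=0, in3=1, in4=1, in5=0, in6=1:
g1 = in6 ∨ in5 = 1 ∨ 0 = 1
g2 = g1 ∧ in3 = 1 ∧ 1 = 1
g3 = ¬g2 = ¬1 = 0
g4 = g3 ∧ in4 = 0 ∧ 1 = 0
g5 = in6 ⊼ g4 = 1 ⊼ 0 = 1
g6 = in2 ∨ in1 = 0 ∨ 0 = 0
g7 = g6 ⊼ g5 = 0 ⊼ 1 = 1
g8 = ¬g7 = ¬1 = 0
g9 = g8 ∨ in0 = 0 ∨ 0 = 0
So g8 = 0 and g9 = 0.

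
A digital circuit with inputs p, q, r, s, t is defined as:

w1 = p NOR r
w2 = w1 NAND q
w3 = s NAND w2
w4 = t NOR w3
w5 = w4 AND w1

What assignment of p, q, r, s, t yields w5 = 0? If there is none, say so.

p=0 q=1 r=1 s=0 t=0

w5 = w4 AND w1 must be 0, so at least one of w4, w1 is 0.
Check with p=0 q=1 r=1 s=0 t=0:
w1 = p NOR r = 0 NOR 1 = 0
w2 = w1 NAND q = 0 NAND 1 = 1
w3 = s NAND w2 = 0 NAND 1 = 1
w4 = t NOR w3 = 0 NOR 1 = 0
w5 = w4 AND w1 = 0 AND 0 = 0
So w5 = 0 as required.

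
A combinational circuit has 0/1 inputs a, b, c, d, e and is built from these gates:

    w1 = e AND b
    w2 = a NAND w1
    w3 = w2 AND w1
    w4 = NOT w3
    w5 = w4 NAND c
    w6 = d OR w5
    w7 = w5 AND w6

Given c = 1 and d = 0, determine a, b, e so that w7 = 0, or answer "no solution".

a=0, b=1, e=0

w7 = w5 AND w6 must be 0, so at least one of w5, w6 is 0.
Check with c = 1 and d = 0 and a=0, b=1, e=0:
w1 = e AND b = 0 AND 1 = 0
w2 = a NAND w1 = 0 NAND 0 = 1
w3 = w2 AND w1 = 1 AND 0 = 0
w4 = NOT w3 = NOT 0 = 1
w5 = w4 NAND c = 1 NAND 1 = 0
w6 = d OR w5 = 0 OR 0 = 0
w7 = w5 AND w6 = 0 AND 0 = 0
So w7 = 0.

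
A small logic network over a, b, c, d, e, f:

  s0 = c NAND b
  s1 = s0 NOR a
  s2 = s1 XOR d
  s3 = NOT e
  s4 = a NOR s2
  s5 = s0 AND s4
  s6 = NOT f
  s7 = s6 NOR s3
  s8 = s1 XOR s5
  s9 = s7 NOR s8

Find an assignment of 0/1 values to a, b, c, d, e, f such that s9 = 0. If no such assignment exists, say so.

s9 = s7 NOR s8 must be 0, so at least one of s7, s8 is 1.
Check with a=0 b=1 c=1 d=1 e=0 f=1:
s0 = c NAND b = 1 NAND 1 = 0
s1 = s0 NOR a = 0 NOR 0 = 1
s2 = s1 XOR d = 1 XOR 1 = 0
s3 = NOT e = NOT 0 = 1
s4 = a NOR s2 = 0 NOR 0 = 1
s5 = s0 AND s4 = 0 AND 1 = 0
s6 = NOT f = NOT 1 = 0
s7 = s6 NOR s3 = 0 NOR 1 = 0
s8 = s1 XOR s5 = 1 XOR 0 = 1
s9 = s7 NOR s8 = 0 NOR 1 = 0
So s9 = 0 as required.

a=0 b=1 c=1 d=1 e=0 f=1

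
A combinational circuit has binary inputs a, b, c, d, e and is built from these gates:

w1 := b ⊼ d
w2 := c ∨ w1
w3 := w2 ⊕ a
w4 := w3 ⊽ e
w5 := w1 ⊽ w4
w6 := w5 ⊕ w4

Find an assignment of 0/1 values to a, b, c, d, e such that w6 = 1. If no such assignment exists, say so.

w6 = w5 ⊕ w4 must be 1, so w5 and w4 differ.
Check with a=1 b=0 c=0 d=1 e=0:
w1 = b ⊼ d = 0 ⊼ 1 = 1
w2 = c ∨ w1 = 0 ∨ 1 = 1
w3 = w2 ⊕ a = 1 ⊕ 1 = 0
w4 = w3 ⊽ e = 0 ⊽ 0 = 1
w5 = w1 ⊽ w4 = 1 ⊽ 1 = 0
w6 = w5 ⊕ w4 = 0 ⊕ 1 = 1
So w6 = 1 as required.

a=1 b=0 c=0 d=1 e=0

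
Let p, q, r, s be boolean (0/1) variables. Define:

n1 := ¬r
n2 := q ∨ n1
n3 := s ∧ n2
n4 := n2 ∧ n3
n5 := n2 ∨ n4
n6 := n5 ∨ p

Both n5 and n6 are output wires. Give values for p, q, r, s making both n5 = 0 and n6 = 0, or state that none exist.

p=0, q=0, r=1, s=0

Check with p=0, q=0, r=1, s=0:
n1 = ¬r = ¬1 = 0
n2 = q ∨ n1 = 0 ∨ 0 = 0
n3 = s ∧ n2 = 0 ∧ 0 = 0
n4 = n2 ∧ n3 = 0 ∧ 0 = 0
n5 = n2 ∨ n4 = 0 ∨ 0 = 0
n6 = n5 ∨ p = 0 ∨ 0 = 0
So n5 = 0 and n6 = 0.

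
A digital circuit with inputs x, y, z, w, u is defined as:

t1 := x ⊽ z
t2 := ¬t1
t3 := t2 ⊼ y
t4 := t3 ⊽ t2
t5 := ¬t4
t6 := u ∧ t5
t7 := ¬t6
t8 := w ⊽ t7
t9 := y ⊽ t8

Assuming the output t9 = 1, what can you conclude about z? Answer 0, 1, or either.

either

Both values of z occur among assignments with t9 = 1:
  z=0: x=0, y=0, z=0, w=0, u=0
  z=1: x=0, y=0, z=1, w=0, u=0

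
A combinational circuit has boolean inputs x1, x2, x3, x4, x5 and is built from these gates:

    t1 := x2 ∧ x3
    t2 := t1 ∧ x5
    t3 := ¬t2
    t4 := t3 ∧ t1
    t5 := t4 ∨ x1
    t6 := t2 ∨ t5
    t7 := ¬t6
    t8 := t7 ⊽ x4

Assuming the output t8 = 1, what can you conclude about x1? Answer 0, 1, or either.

either

Both values of x1 occur among assignments with t8 = 1:
  x1=0: x1=0, x2=1, x3=1, x4=0, x5=0
  x1=1: x1=1, x2=0, x3=0, x4=0, x5=0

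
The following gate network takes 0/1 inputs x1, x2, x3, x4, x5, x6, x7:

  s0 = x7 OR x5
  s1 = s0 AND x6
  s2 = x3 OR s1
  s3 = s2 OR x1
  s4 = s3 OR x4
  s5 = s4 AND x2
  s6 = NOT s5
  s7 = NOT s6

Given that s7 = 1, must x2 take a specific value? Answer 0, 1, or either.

1

s7 = NOT s6 must be 1, so s6 = 0.
Every assignment with s7 = 1 has x2 = 1; there are 59 such assignment(s).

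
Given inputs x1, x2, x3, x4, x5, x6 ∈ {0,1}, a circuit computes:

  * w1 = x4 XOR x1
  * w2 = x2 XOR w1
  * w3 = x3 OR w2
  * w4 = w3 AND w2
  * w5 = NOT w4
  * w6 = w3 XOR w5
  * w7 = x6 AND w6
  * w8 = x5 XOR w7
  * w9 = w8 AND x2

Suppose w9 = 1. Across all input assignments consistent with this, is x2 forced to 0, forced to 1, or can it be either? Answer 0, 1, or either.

1

w9 = w8 AND x2 must be 1, so both w8 = 1 and x2 = 1.
w8 = x5 XOR w7 must be 1, so x5 and w7 differ.
Every assignment with w9 = 1 has x2 = 1; there are 16 such assignment(s).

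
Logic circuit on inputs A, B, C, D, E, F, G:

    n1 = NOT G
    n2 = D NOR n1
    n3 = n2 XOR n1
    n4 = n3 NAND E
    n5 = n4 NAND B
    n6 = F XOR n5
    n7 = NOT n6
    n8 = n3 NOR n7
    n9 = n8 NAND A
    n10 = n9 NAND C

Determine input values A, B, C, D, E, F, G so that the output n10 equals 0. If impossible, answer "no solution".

A=1 B=0 C=1 D=1 E=0 F=1 G=1

n10 = n9 NAND C must be 0, so both n9 = 1 and C = 1.
n9 = n8 NAND A must be 1, so at least one of n8, A is 0.
Check with A=1 B=0 C=1 D=1 E=0 F=1 G=1:
n1 = NOT G = NOT 1 = 0
n2 = D NOR n1 = 1 NOR 0 = 0
n3 = n2 XOR n1 = 0 XOR 0 = 0
n4 = n3 NAND E = 0 NAND 0 = 1
n5 = n4 NAND B = 1 NAND 0 = 1
n6 = F XOR n5 = 1 XOR 1 = 0
n7 = NOT n6 = NOT 0 = 1
n8 = n3 NOR n7 = 0 NOR 1 = 0
n9 = n8 NAND A = 0 NAND 1 = 1
n10 = n9 NAND C = 1 NAND 1 = 0
So n10 = 0 as required.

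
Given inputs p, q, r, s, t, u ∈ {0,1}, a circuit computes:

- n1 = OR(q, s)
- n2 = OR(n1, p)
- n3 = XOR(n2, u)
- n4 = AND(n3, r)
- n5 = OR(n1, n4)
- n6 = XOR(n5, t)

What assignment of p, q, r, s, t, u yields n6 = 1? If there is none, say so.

n6 = XOR(n5, t) must be 1, so n5 and t differ.
Check with p=0, q=0, r=0, s=1, t=0, u=0:
n1 = OR(q, s) = OR(0, 1) = 1
n2 = OR(n1, p) = OR(1, 0) = 1
n3 = XOR(n2, u) = XOR(1, 0) = 1
n4 = AND(n3, r) = AND(1, 0) = 0
n5 = OR(n1, n4) = OR(1, 0) = 1
n6 = XOR(n5, t) = XOR(1, 0) = 1
So n6 = 1 as required.

p=0, q=0, r=0, s=1, t=0, u=0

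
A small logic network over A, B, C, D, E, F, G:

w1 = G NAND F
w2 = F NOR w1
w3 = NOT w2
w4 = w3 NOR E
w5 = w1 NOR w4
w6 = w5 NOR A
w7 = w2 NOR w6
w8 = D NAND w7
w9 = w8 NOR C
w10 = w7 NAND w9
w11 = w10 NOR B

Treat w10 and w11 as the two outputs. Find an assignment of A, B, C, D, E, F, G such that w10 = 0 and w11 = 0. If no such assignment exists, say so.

A=0, B=1, C=0, D=1, E=1, F=1, G=1

Check with A=0, B=1, C=0, D=1, E=1, F=1, G=1:
w1 = G NAND F = 1 NAND 1 = 0
w2 = F NOR w1 = 1 NOR 0 = 0
w3 = NOT w2 = NOT 0 = 1
w4 = w3 NOR E = 1 NOR 1 = 0
w5 = w1 NOR w4 = 0 NOR 0 = 1
w6 = w5 NOR A = 1 NOR 0 = 0
w7 = w2 NOR w6 = 0 NOR 0 = 1
w8 = D NAND w7 = 1 NAND 1 = 0
w9 = w8 NOR C = 0 NOR 0 = 1
w10 = w7 NAND w9 = 1 NAND 1 = 0
w11 = w10 NOR B = 0 NOR 1 = 0
So w10 = 0 and w11 = 0.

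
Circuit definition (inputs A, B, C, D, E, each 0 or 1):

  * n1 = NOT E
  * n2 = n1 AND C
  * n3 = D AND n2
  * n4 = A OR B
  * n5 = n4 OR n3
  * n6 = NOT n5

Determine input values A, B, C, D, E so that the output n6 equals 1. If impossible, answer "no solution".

A=0, B=0, C=0, D=0, E=1

n6 = NOT n5 must be 1, so n5 = 0.
Check with A=0, B=0, C=0, D=0, E=1:
n1 = NOT E = NOT 1 = 0
n2 = n1 AND C = 0 AND 0 = 0
n3 = D AND n2 = 0 AND 0 = 0
n4 = A OR B = 0 OR 0 = 0
n5 = n4 OR n3 = 0 OR 0 = 0
n6 = NOT n5 = NOT 0 = 1
So n6 = 1 as required.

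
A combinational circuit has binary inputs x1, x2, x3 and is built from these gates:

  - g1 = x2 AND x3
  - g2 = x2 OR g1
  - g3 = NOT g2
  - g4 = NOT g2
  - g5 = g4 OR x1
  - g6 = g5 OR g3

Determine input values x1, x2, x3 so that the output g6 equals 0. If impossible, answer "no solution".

g6 = g5 OR g3 must be 0, so both g5 = 0 and g3 = 0.
g5 = g4 OR x1 must be 0, so both g4 = 0 and x1 = 0.
Check with x1=0, x2=1, x3=0:
g1 = x2 AND x3 = 1 AND 0 = 0
g2 = x2 OR g1 = 1 OR 0 = 1
g3 = NOT g2 = NOT 1 = 0
g4 = NOT g2 = NOT 1 = 0
g5 = g4 OR x1 = 0 OR 0 = 0
g6 = g5 OR g3 = 0 OR 0 = 0
So g6 = 0 as required.

x1=0, x2=1, x3=0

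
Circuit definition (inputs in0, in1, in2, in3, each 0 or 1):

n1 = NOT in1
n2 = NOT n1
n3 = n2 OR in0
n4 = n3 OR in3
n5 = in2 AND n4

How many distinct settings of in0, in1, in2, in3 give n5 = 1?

n5 = in2 AND n4 must be 1, so both in2 = 1 and n4 = 1.
n4 = n3 OR in3 must be 1, so at least one of n3, in3 is 1.
Enumerating the 16 input combinations, 7 give n5 = 1 and 9 give n5 = 0.

7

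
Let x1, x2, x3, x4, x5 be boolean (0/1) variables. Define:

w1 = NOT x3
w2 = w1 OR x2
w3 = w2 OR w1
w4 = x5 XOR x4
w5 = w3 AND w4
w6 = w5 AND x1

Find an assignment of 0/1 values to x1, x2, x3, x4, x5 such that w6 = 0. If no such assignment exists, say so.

w6 = w5 AND x1 must be 0, so at least one of w5, x1 is 0.
Check with x1=0, x2=1, x3=0, x4=0, x5=0:
w1 = NOT x3 = NOT 0 = 1
w2 = w1 OR x2 = 1 OR 1 = 1
w3 = w2 OR w1 = 1 OR 1 = 1
w4 = x5 XOR x4 = 0 XOR 0 = 0
w5 = w3 AND w4 = 1 AND 0 = 0
w6 = w5 AND x1 = 0 AND 0 = 0
So w6 = 0 as required.

x1=0, x2=1, x3=0, x4=0, x5=0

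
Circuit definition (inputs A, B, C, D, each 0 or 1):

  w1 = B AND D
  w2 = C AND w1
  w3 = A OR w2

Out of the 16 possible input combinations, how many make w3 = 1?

9

w3 = A OR w2 must be 1, so at least one of A, w2 is 1.
Enumerating the 16 input combinations, 9 give w3 = 1 and 7 give w3 = 0.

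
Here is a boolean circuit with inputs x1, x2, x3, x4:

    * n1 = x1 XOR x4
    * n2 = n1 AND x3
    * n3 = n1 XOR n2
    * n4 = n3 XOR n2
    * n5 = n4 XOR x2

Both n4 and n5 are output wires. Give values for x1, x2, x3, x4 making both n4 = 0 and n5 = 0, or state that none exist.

x1=0 x2=0 x3=1 x4=0

Check with x1=0 x2=0 x3=1 x4=0:
n1 = x1 XOR x4 = 0 XOR 0 = 0
n2 = n1 AND x3 = 0 AND 1 = 0
n3 = n1 XOR n2 = 0 XOR 0 = 0
n4 = n3 XOR n2 = 0 XOR 0 = 0
n5 = n4 XOR x2 = 0 XOR 0 = 0
So n4 = 0 and n5 = 0.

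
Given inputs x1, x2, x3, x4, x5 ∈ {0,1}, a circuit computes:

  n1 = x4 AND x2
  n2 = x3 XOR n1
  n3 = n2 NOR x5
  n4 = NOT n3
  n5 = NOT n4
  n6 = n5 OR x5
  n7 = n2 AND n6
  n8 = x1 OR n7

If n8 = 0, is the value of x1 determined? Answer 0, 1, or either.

n8 = x1 OR n7 must be 0, so both x1 = 0 and n7 = 0.
n7 = n2 AND n6 must be 0, so at least one of n2, n6 is 0.
Every assignment with n8 = 0 has x1 = 0; there are 12 such assignment(s).

0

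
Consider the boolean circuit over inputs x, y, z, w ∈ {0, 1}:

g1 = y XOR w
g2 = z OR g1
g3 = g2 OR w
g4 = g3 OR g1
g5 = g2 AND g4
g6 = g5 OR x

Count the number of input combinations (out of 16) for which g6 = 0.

g6 = g5 OR x must be 0, so both g5 = 0 and x = 0.
Satisfying assignments:
  x=0, y=0, z=0, w=0
  x=0, y=1, z=0, w=1

2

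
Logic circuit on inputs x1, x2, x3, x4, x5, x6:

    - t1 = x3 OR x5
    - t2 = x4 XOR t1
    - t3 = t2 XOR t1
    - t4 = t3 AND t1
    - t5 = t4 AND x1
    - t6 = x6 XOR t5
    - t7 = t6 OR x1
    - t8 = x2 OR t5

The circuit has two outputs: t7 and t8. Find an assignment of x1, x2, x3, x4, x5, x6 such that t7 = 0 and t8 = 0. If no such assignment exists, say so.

Check with x1=0 x2=0 x3=1 x4=0 x5=1 x6=0:
t1 = x3 OR x5 = 1 OR 1 = 1
t2 = x4 XOR t1 = 0 XOR 1 = 1
t3 = t2 XOR t1 = 1 XOR 1 = 0
t4 = t3 AND t1 = 0 AND 1 = 0
t5 = t4 AND x1 = 0 AND 0 = 0
t6 = x6 XOR t5 = 0 XOR 0 = 0
t7 = t6 OR x1 = 0 OR 0 = 0
t8 = x2 OR t5 = 0 OR 0 = 0
So t7 = 0 and t8 = 0.

x1=0 x2=0 x3=1 x4=0 x5=1 x6=0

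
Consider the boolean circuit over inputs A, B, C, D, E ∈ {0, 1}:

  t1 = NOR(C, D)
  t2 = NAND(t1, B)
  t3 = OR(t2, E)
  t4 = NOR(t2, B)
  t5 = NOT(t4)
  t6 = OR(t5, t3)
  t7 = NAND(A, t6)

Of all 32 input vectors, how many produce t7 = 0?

t7 = NAND(A, t6) must be 0, so both A = 1 and t6 = 1.
Enumerating the 32 input combinations, 16 give t7 = 0 and 16 give t7 = 1.

16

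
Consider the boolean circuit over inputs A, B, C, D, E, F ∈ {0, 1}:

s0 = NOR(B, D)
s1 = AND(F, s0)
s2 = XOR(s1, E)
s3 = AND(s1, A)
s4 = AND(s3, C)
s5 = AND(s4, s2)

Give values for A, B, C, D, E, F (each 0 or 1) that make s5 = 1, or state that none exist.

A=1, B=0, C=1, D=0, E=0, F=1

s5 = AND(s4, s2) must be 1, so both s4 = 1 and s2 = 1.
s4 = AND(s3, C) must be 1, so both s3 = 1 and C = 1.
s2 = XOR(s1, E) must be 1, so s1 and E differ.
Check with A=1, B=0, C=1, D=0, E=0, F=1:
s0 = NOR(B, D) = NOR(0, 0) = 1
s1 = AND(F, s0) = AND(1, 1) = 1
s2 = XOR(s1, E) = XOR(1, 0) = 1
s3 = AND(s1, A) = AND(1, 1) = 1
s4 = AND(s3, C) = AND(1, 1) = 1
s5 = AND(s4, s2) = AND(1, 1) = 1
So s5 = 1 as required.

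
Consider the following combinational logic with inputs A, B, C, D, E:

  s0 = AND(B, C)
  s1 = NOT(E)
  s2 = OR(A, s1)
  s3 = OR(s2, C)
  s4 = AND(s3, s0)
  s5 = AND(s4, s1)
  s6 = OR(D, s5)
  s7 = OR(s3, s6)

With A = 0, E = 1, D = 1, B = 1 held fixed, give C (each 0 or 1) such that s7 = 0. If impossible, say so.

no solution exists

With A = 0, E = 1, D = 1, B = 1 fixed, none of the 2 settings of C give s7 = 0.
For example, with C=1:
s0 = AND(B, C) = AND(1, 1) = 1
s1 = NOT(E) = NOT 1 = 0
s2 = OR(A, s1) = OR(0, 0) = 0
s3 = OR(s2, C) = OR(0, 1) = 1
s4 = AND(s3, s0) = AND(1, 1) = 1
s5 = AND(s4, s1) = AND(1, 0) = 0
s6 = OR(D, s5) = OR(1, 0) = 1
s7 = OR(s3, s6) = OR(1, 1) = 1
giving s7 = 1 ≠ 0.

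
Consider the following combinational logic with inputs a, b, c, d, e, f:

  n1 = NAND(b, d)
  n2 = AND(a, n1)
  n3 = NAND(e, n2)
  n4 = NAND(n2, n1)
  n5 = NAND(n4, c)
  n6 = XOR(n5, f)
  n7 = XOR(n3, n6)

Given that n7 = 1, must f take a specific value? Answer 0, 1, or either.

either

Both values of f occur among assignments with n7 = 1:
  f=0: a=0, b=0, c=1, d=0, e=0, f=0
  f=1: a=0, b=0, c=0, d=0, e=0, f=1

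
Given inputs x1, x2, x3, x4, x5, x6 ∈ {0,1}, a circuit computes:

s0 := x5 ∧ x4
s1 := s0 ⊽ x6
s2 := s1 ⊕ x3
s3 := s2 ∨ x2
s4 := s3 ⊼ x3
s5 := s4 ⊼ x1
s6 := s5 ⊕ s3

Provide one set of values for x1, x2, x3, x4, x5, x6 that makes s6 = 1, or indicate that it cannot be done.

x1=0, x2=0, x3=1, x4=0, x5=1, x6=0

s6 = s5 ⊕ s3 must be 1, so s5 and s3 differ.
Check with x1=0, x2=0, x3=1, x4=0, x5=1, x6=0:
s0 = x5 ∧ x4 = 1 ∧ 0 = 0
s1 = s0 ⊽ x6 = 0 ⊽ 0 = 1
s2 = s1 ⊕ x3 = 1 ⊕ 1 = 0
s3 = s2 ∨ x2 = 0 ∨ 0 = 0
s4 = s3 ⊼ x3 = 0 ⊼ 1 = 1
s5 = s4 ⊼ x1 = 1 ⊼ 0 = 1
s6 = s5 ⊕ s3 = 1 ⊕ 0 = 1
So s6 = 1 as required.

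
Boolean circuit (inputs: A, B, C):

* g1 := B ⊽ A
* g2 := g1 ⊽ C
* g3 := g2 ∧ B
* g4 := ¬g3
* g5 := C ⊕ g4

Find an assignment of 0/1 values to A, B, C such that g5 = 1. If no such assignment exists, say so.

g5 = C ⊕ g4 must be 1, so C and g4 differ.
Check with A=1, B=0, C=0:
g1 = B ⊽ A = 0 ⊽ 1 = 0
g2 = g1 ⊽ C = 0 ⊽ 0 = 1
g3 = g2 ∧ B = 1 ∧ 0 = 0
g4 = ¬g3 = ¬0 = 1
g5 = C ⊕ g4 = 0 ⊕ 1 = 1
So g5 = 1 as required.

A=1, B=0, C=0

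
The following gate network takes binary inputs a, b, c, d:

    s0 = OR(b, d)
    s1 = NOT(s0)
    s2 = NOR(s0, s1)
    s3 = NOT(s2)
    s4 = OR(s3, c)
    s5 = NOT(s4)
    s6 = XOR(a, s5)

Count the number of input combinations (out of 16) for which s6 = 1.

8

s6 = XOR(a, s5) must be 1, so a and s5 differ.
Enumerating the 16 input combinations, 8 give s6 = 1 and 8 give s6 = 0.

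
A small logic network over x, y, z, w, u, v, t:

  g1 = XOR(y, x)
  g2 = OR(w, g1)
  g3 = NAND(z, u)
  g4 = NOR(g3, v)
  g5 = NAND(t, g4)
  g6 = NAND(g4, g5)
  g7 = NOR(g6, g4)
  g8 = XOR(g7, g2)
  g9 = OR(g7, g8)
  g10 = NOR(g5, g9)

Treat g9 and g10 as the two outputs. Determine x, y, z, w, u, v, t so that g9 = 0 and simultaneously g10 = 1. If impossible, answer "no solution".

x=0, y=0, z=1, w=0, u=1, v=0, t=1

Check with x=0, y=0, z=1, w=0, u=1, v=0, t=1:
g1 = XOR(y, x) = XOR(0, 0) = 0
g2 = OR(w, g1) = OR(0, 0) = 0
g3 = NAND(z, u) = NAND(1, 1) = 0
g4 = NOR(g3, v) = NOR(0, 0) = 1
g5 = NAND(t, g4) = NAND(1, 1) = 0
g6 = NAND(g4, g5) = NAND(1, 0) = 1
g7 = NOR(g6, g4) = NOR(1, 1) = 0
g8 = XOR(g7, g2) = XOR(0, 0) = 0
g9 = OR(g7, g8) = OR(0, 0) = 0
g10 = NOR(g5, g9) = NOR(0, 0) = 1
So g9 = 0 and g10 = 1.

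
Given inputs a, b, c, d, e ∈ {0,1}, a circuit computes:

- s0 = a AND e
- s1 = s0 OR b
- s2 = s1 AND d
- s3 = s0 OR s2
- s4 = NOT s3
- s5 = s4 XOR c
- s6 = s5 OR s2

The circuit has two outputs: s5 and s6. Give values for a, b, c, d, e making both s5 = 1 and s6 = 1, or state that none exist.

a=1, b=1, c=1, d=1, e=0

Check with a=1, b=1, c=1, d=1, e=0:
s0 = a AND e = 1 AND 0 = 0
s1 = s0 OR b = 0 OR 1 = 1
s2 = s1 AND d = 1 AND 1 = 1
s3 = s0 OR s2 = 0 OR 1 = 1
s4 = NOT s3 = NOT 1 = 0
s5 = s4 XOR c = 0 XOR 1 = 1
s6 = s5 OR s2 = 1 OR 1 = 1
So s5 = 1 and s6 = 1.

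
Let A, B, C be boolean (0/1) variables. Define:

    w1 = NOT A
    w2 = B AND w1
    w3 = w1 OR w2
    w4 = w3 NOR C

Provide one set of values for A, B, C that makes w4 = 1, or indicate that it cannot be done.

A=1, B=1, C=0

Check with A=1, B=1, C=0:
w1 = NOT A = NOT 1 = 0
w2 = B AND w1 = 1 AND 0 = 0
w3 = w1 OR w2 = 0 OR 0 = 0
w4 = w3 NOR C = 0 NOR 0 = 1
So w4 = 1 as required.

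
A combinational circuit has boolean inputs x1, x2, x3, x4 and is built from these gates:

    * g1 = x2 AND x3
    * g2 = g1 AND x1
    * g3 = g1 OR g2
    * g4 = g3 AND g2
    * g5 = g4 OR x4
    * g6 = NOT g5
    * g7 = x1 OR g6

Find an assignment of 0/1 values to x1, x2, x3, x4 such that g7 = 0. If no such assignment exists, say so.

g7 = x1 OR g6 must be 0, so both x1 = 0 and g6 = 0.
g6 = NOT g5 must be 0, so g5 = 1.
g5 = g4 OR x4 must be 1, so at least one of g4, x4 is 1.
Check with x1=0, x2=1, x3=1, x4=1:
g1 = x2 AND x3 = 1 AND 1 = 1
g2 = g1 AND x1 = 1 AND 0 = 0
g3 = g1 OR g2 = 1 OR 0 = 1
g4 = g3 AND g2 = 1 AND 0 = 0
g5 = g4 OR x4 = 0 OR 1 = 1
g6 = NOT g5 = NOT 1 = 0
g7 = x1 OR g6 = 0 OR 0 = 0
So g7 = 0 as required.

x1=0, x2=1, x3=1, x4=1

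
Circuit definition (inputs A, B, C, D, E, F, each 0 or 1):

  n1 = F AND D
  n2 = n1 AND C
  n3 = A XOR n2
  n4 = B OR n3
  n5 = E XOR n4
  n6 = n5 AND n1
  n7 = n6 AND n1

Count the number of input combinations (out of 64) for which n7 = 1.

n7 = n6 AND n1 must be 1, so both n6 = 1 and n1 = 1.
n6 = n5 AND n1 must be 1, so both n5 = 1 and n1 = 1.
n1 = F AND D must be 1, so both F = 1 and D = 1.
Enumerating the 64 input combinations, 8 give n7 = 1 and 56 give n7 = 0.

8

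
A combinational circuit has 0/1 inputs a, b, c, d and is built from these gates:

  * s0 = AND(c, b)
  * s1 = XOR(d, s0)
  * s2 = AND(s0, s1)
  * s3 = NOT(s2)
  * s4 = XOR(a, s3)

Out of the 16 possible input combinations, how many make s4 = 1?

s4 = XOR(a, s3) must be 1, so a and s3 differ.
Enumerating the 16 input combinations, 8 give s4 = 1 and 8 give s4 = 0.

8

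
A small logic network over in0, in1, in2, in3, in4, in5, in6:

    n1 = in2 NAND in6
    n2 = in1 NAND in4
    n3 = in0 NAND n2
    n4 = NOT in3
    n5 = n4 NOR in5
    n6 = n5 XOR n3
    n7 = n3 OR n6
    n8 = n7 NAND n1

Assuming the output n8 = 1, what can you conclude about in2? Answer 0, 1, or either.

either

Both values of in2 occur among assignments with n8 = 1:
  in2=0: in0=1, in1=0, in2=0, in3=0, in4=0, in5=0, in6=0
  in2=1: in0=0, in1=0, in2=1, in3=0, in4=0, in5=0, in6=1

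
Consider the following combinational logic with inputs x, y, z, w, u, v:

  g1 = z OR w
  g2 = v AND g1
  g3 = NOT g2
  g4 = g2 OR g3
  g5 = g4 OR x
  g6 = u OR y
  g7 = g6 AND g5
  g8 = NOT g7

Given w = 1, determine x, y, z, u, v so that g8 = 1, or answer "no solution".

x=0, y=0, z=1, u=0, v=0

Check with w = 1 and x=0, y=0, z=1, u=0, v=0:
g1 = z OR w = 1 OR 1 = 1
g2 = v AND g1 = 0 AND 1 = 0
g3 = NOT g2 = NOT 0 = 1
g4 = g2 OR g3 = 0 OR 1 = 1
g5 = g4 OR x = 1 OR 0 = 1
g6 = u OR y = 0 OR 0 = 0
g7 = g6 AND g5 = 0 AND 1 = 0
g8 = NOT g7 = NOT 0 = 1
So g8 = 1.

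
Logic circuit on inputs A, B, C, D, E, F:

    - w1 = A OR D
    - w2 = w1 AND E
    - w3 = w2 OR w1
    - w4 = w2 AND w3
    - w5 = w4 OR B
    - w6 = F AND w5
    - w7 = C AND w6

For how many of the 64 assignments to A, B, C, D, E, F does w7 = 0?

53

w7 = C AND w6 must be 0, so at least one of C, w6 is 0.
Enumerating the 64 input combinations, 53 give w7 = 0 and 11 give w7 = 1.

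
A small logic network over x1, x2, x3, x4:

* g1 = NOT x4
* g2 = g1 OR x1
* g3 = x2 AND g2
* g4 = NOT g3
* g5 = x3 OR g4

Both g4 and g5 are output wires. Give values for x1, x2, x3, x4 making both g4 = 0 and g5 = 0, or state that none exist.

x1=0, x2=1, x3=0, x4=0

Check with x1=0, x2=1, x3=0, x4=0:
g1 = NOT x4 = NOT 0 = 1
g2 = g1 OR x1 = 1 OR 0 = 1
g3 = x2 AND g2 = 1 AND 1 = 1
g4 = NOT g3 = NOT 1 = 0
g5 = x3 OR g4 = 0 OR 0 = 0
So g4 = 0 and g5 = 0.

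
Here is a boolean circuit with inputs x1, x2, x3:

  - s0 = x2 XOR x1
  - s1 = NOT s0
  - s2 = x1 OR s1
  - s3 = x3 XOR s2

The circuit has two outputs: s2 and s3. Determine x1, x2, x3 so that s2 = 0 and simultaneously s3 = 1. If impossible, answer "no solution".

Check with x1=0 x2=1 x3=1:
s0 = x2 XOR x1 = 1 XOR 0 = 1
s1 = NOT s0 = NOT 1 = 0
s2 = x1 OR s1 = 0 OR 0 = 0
s3 = x3 XOR s2 = 1 XOR 0 = 1
So s2 = 0 and s3 = 1.

x1=0 x2=1 x3=1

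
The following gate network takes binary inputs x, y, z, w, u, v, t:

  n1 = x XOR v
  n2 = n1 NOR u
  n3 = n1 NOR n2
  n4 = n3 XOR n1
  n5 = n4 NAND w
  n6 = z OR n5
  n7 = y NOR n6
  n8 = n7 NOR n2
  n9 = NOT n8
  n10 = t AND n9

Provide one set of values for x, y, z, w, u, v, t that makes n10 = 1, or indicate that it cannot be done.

x=0, y=1, z=1, w=1, u=0, v=0, t=1

Check with x=0, y=1, z=1, w=1, u=0, v=0, t=1:
n1 = x XOR v = 0 XOR 0 = 0
n2 = n1 NOR u = 0 NOR 0 = 1
n3 = n1 NOR n2 = 0 NOR 1 = 0
n4 = n3 XOR n1 = 0 XOR 0 = 0
n5 = n4 NAND w = 0 NAND 1 = 1
n6 = z OR n5 = 1 OR 1 = 1
n7 = y NOR n6 = 1 NOR 1 = 0
n8 = n7 NOR n2 = 0 NOR 1 = 0
n9 = NOT n8 = NOT 0 = 1
n10 = t AND n9 = 1 AND 1 = 1
So n10 = 1 as required.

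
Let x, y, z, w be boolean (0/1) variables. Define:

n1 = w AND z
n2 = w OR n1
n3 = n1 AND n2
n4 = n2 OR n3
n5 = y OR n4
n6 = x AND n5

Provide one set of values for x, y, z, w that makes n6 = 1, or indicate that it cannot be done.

n6 = x AND n5 must be 1, so both x = 1 and n5 = 1.
n5 = y OR n4 must be 1, so at least one of y, n4 is 1.
Check with x=1, y=0, z=0, w=1:
n1 = w AND z = 1 AND 0 = 0
n2 = w OR n1 = 1 OR 0 = 1
n3 = n1 AND n2 = 0 AND 1 = 0
n4 = n2 OR n3 = 1 OR 0 = 1
n5 = y OR n4 = 0 OR 1 = 1
n6 = x AND n5 = 1 AND 1 = 1
So n6 = 1 as required.

x=1, y=0, z=0, w=1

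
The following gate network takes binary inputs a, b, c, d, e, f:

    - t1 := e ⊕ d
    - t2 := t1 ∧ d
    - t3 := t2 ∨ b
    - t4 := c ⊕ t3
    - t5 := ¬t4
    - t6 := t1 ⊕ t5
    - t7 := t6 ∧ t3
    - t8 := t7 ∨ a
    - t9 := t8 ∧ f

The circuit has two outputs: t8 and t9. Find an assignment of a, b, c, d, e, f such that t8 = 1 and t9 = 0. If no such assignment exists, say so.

Check with a=1 b=1 c=1 d=0 e=0 f=0:
t1 = e ⊕ d = 0 ⊕ 0 = 0
t2 = t1 ∧ d = 0 ∧ 0 = 0
t3 = t2 ∨ b = 0 ∨ 1 = 1
t4 = c ⊕ t3 = 1 ⊕ 1 = 0
t5 = ¬t4 = ¬0 = 1
t6 = t1 ⊕ t5 = 0 ⊕ 1 = 1
t7 = t6 ∧ t3 = 1 ∧ 1 = 1
t8 = t7 ∨ a = 1 ∨ 1 = 1
t9 = t8 ∧ f = 1 ∧ 0 = 0
So t8 = 1 and t9 = 0.

a=1 b=1 c=1 d=0 e=0 f=0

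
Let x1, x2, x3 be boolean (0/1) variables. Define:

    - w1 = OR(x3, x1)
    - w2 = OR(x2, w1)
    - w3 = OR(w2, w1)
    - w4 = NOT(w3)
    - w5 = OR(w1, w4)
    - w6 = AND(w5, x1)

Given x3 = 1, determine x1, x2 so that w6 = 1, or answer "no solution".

Check with x3 = 1 and x1=1, x2=1:
w1 = OR(x3, x1) = OR(1, 1) = 1
w2 = OR(x2, w1) = OR(1, 1) = 1
w3 = OR(w2, w1) = OR(1, 1) = 1
w4 = NOT(w3) = NOT 1 = 0
w5 = OR(w1, w4) = OR(1, 0) = 1
w6 = AND(w5, x1) = AND(1, 1) = 1
So w6 = 1.

x1=1, x2=1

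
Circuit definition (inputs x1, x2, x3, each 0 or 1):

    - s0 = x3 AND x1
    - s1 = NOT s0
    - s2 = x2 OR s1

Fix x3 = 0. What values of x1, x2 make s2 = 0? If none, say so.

With x3 = 0 fixed, none of the 4 settings of x1, x2 give s2 = 0.
For example, with x1=1, x2=1:
s0 = x3 AND x1 = 0 AND 1 = 0
s1 = NOT s0 = NOT 0 = 1
s2 = x2 OR s1 = 1 OR 1 = 1
giving s2 = 1 ≠ 0.

no solution exists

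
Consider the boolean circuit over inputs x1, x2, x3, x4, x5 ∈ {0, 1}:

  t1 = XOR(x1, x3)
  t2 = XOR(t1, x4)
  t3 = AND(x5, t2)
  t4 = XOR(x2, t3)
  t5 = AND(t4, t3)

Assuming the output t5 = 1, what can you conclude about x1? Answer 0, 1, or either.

either

Both values of x1 occur among assignments with t5 = 1:
  x1=0: x1=0, x2=0, x3=0, x4=1, x5=1
  x1=1: x1=1, x2=0, x3=0, x4=0, x5=1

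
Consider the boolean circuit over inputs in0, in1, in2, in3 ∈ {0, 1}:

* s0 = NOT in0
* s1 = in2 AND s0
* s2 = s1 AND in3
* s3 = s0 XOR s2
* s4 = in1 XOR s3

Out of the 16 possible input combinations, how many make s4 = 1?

s4 = in1 XOR s3 must be 1, so in1 and s3 differ.
Enumerating the 16 input combinations, 8 give s4 = 1 and 8 give s4 = 0.

8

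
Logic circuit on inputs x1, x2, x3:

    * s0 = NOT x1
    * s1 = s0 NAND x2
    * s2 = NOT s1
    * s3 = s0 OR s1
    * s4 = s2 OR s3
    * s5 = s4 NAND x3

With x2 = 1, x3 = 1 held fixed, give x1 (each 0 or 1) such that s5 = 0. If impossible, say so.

s5 = s4 NAND x3 must be 0, so both s4 = 1 and x3 = 1.
Check with x2 = 1, x3 = 1 and x1=0:
s0 = NOT x1 = NOT 0 = 1
s1 = s0 NAND x2 = 1 NAND 1 = 0
s2 = NOT s1 = NOT 0 = 1
s3 = s0 OR s1 = 1 OR 0 = 1
s4 = s2 OR s3 = 1 OR 1 = 1
s5 = s4 NAND x3 = 1 NAND 1 = 0
So s5 = 0.

x1=0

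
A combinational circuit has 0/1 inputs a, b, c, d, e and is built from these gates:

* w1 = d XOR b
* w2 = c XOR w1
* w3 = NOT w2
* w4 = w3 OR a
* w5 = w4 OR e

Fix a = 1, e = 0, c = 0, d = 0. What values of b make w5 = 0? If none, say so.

no solution exists

With a = 1, e = 0, c = 0, d = 0 fixed, none of the 2 settings of b give w5 = 0.
For example, with b=0:
w1 = d XOR b = 0 XOR 0 = 0
w2 = c XOR w1 = 0 XOR 0 = 0
w3 = NOT w2 = NOT 0 = 1
w4 = w3 OR a = 1 OR 1 = 1
w5 = w4 OR e = 1 OR 0 = 1
giving w5 = 1 ≠ 0.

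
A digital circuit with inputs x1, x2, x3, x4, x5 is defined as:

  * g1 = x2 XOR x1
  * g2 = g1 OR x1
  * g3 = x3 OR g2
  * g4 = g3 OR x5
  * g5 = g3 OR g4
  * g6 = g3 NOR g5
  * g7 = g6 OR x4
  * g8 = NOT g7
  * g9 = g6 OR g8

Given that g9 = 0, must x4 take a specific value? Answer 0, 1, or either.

g9 = g6 OR g8 must be 0, so both g6 = 0 and g8 = 0.
g6 = g3 NOR g5 must be 0, so at least one of g3, g5 is 1.
Every assignment with g9 = 0 has x4 = 1; there are 15 such assignment(s).

1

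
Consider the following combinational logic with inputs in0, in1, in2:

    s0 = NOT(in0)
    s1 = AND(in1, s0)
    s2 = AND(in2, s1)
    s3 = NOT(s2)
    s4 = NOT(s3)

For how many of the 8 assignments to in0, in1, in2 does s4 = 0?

7

s4 = NOT(s3) must be 0, so s3 = 1.
s3 = NOT(s2) must be 1, so s2 = 0.
Enumerating the 8 input combinations, 7 give s4 = 0 and 1 give s4 = 1.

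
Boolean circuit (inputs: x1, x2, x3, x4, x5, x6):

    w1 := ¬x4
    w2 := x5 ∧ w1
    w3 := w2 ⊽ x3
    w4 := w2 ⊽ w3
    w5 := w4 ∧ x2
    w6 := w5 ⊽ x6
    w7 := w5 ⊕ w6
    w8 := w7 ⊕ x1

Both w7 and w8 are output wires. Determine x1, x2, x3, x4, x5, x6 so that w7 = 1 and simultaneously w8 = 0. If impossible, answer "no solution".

Check with x1=1 x2=1 x3=1 x4=0 x5=0 x6=1:
w1 = ¬x4 = ¬0 = 1
w2 = x5 ∧ w1 = 0 ∧ 1 = 0
w3 = w2 ⊽ x3 = 0 ⊽ 1 = 0
w4 = w2 ⊽ w3 = 0 ⊽ 0 = 1
w5 = w4 ∧ x2 = 1 ∧ 1 = 1
w6 = w5 ⊽ x6 = 1 ⊽ 1 = 0
w7 = w5 ⊕ w6 = 1 ⊕ 0 = 1
w8 = w7 ⊕ x1 = 1 ⊕ 1 = 0
So w7 = 1 and w8 = 0.

x1=1 x2=1 x3=1 x4=0 x5=0 x6=1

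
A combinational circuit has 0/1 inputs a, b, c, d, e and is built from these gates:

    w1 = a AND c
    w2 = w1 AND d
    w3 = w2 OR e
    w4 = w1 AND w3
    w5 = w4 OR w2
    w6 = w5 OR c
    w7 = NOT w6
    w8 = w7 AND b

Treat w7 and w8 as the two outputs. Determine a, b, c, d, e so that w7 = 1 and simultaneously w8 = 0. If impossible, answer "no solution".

Check with a=1, b=0, c=0, d=1, e=1:
w1 = a AND c = 1 AND 0 = 0
w2 = w1 AND d = 0 AND 1 = 0
w3 = w2 OR e = 0 OR 1 = 1
w4 = w1 AND w3 = 0 AND 1 = 0
w5 = w4 OR w2 = 0 OR 0 = 0
w6 = w5 OR c = 0 OR 0 = 0
w7 = NOT w6 = NOT 0 = 1
w8 = w7 AND b = 1 AND 0 = 0
So w7 = 1 and w8 = 0.

a=1, b=0, c=0, d=1, e=1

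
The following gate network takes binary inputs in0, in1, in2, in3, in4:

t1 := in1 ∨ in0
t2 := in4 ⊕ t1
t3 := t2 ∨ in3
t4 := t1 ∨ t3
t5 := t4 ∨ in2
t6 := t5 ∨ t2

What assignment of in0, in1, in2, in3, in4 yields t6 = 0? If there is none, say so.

in0=0, in1=0, in2=0, in3=0, in4=0

t6 = t5 ∨ t2 must be 0, so both t5 = 0 and t2 = 0.
t5 = t4 ∨ in2 must be 0, so both t4 = 0 and in2 = 0.
Check with in0=0, in1=0, in2=0, in3=0, in4=0:
t1 = in1 ∨ in0 = 0 ∨ 0 = 0
t2 = in4 ⊕ t1 = 0 ⊕ 0 = 0
t3 = t2 ∨ in3 = 0 ∨ 0 = 0
t4 = t1 ∨ t3 = 0 ∨ 0 = 0
t5 = t4 ∨ in2 = 0 ∨ 0 = 0
t6 = t5 ∨ t2 = 0 ∨ 0 = 0
So t6 = 0 as required.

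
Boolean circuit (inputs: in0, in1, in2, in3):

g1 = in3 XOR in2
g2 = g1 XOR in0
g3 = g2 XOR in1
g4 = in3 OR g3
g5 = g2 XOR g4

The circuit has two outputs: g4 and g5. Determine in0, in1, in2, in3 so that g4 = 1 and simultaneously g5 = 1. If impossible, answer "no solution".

Check with in0=1 in1=1 in2=0 in3=1:
g1 = in3 XOR in2 = 1 XOR 0 = 1
g2 = g1 XOR in0 = 1 XOR 1 = 0
g3 = g2 XOR in1 = 0 XOR 1 = 1
g4 = in3 OR g3 = 1 OR 1 = 1
g5 = g2 XOR g4 = 0 XOR 1 = 1
So g4 = 1 and g5 = 1.

in0=1 in1=1 in2=0 in3=1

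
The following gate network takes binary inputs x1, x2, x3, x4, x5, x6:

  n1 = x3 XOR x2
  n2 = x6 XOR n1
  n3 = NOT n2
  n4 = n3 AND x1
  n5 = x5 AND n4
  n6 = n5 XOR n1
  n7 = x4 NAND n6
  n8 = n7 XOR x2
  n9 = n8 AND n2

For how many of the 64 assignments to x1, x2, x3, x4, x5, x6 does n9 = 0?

n9 = n8 AND n2 must be 0, so at least one of n8, n2 is 0.
Enumerating the 64 input combinations, 48 give n9 = 0 and 16 give n9 = 1.

48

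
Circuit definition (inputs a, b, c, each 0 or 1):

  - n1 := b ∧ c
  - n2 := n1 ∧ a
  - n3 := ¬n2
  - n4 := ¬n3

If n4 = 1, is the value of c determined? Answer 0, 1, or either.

1

n4 = ¬n3 must be 1, so n3 = 0.
n3 = ¬n2 must be 0, so n2 = 1.
n2 = n1 ∧ a must be 1, so both n1 = 1 and a = 1.
Every assignment with n4 = 1 has c = 1; there are 1 such assignment(s).
  a=1, b=1, c=1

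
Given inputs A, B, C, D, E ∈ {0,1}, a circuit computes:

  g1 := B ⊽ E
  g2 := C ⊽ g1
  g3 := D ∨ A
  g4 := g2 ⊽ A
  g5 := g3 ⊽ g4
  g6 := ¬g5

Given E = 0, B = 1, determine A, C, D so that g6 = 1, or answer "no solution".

g6 = ¬g5 must be 1, so g5 = 0.
g5 = g3 ⊽ g4 must be 0, so at least one of g3, g4 is 1.
Check with E = 0, B = 1 and A=0, C=1, D=1:
g1 = B ⊽ E = 1 ⊽ 0 = 0
g2 = C ⊽ g1 = 1 ⊽ 0 = 0
g3 = D ∨ A = 1 ∨ 0 = 1
g4 = g2 ⊽ A = 0 ⊽ 0 = 1
g5 = g3 ⊽ g4 = 1 ⊽ 1 = 0
g6 = ¬g5 = ¬0 = 1
So g6 = 1.

A=0, C=1, D=1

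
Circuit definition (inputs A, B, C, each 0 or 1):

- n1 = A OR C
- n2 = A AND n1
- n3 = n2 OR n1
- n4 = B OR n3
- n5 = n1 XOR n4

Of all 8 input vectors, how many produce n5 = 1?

1

n5 = n1 XOR n4 must be 1, so n1 and n4 differ.
Satisfying assignments:
  A=0, B=1, C=0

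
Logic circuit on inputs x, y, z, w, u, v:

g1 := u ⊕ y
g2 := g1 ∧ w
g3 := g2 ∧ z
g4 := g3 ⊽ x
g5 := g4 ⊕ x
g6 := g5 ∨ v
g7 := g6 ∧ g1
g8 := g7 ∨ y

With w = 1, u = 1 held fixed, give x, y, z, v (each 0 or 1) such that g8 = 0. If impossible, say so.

g8 = g7 ∨ y must be 0, so both g7 = 0 and y = 0.
g7 = g6 ∧ g1 must be 0, so at least one of g6, g1 is 0.
Check with w = 1, u = 1 and x=0, y=0, z=1, v=0:
g1 = u ⊕ y = 1 ⊕ 0 = 1
g2 = g1 ∧ w = 1 ∧ 1 = 1
g3 = g2 ∧ z = 1 ∧ 1 = 1
g4 = g3 ⊽ x = 1 ⊽ 0 = 0
g5 = g4 ⊕ x = 0 ⊕ 0 = 0
g6 = g5 ∨ v = 0 ∨ 0 = 0
g7 = g6 ∧ g1 = 0 ∧ 1 = 0
g8 = g7 ∨ y = 0 ∨ 0 = 0
So g8 = 0.

x=0, y=0, z=1, v=0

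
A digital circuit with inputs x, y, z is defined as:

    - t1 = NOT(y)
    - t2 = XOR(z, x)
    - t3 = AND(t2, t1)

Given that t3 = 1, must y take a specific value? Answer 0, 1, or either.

0

t3 = AND(t2, t1) must be 1, so both t2 = 1 and t1 = 1.
t2 = XOR(z, x) must be 1, so z and x differ.
Every assignment with t3 = 1 has y = 0; there are 2 such assignment(s).
  x=0, y=0, z=1
  x=1, y=0, z=0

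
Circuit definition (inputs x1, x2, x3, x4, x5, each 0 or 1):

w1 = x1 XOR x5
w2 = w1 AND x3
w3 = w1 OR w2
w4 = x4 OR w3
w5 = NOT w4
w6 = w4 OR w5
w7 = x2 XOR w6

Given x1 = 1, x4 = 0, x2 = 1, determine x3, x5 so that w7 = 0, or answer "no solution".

w7 = x2 XOR w6 must be 0, so x2 and w6 are equal.
Check with x1 = 1, x4 = 0, x2 = 1 and x3=0, x5=1:
w1 = x1 XOR x5 = 1 XOR 1 = 0
w2 = w1 AND x3 = 0 AND 0 = 0
w3 = w1 OR w2 = 0 OR 0 = 0
w4 = x4 OR w3 = 0 OR 0 = 0
w5 = NOT w4 = NOT 0 = 1
w6 = w4 OR w5 = 0 OR 1 = 1
w7 = x2 XOR w6 = 1 XOR 1 = 0
So w7 = 0.

x3=0, x5=1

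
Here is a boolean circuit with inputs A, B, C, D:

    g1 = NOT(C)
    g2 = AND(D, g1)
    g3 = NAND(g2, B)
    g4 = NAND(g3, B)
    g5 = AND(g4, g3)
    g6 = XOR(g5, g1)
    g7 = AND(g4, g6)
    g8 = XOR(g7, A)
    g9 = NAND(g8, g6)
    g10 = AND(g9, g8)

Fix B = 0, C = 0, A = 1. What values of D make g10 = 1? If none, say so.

D=0

g10 = AND(g9, g8) must be 1, so both g9 = 1 and g8 = 1.
g9 = NAND(g8, g6) must be 1, so at least one of g8, g6 is 0.
Check with B = 0, C = 0, A = 1 and D=0:
g1 = NOT(C) = NOT 0 = 1
g2 = AND(D, g1) = AND(0, 1) = 0
g3 = NAND(g2, B) = NAND(0, 0) = 1
g4 = NAND(g3, B) = NAND(1, 0) = 1
g5 = AND(g4, g3) = AND(1, 1) = 1
g6 = XOR(g5, g1) = XOR(1, 1) = 0
g7 = AND(g4, g6) = AND(1, 0) = 0
g8 = XOR(g7, A) = XOR(0, 1) = 1
g9 = NAND(g8, g6) = NAND(1, 0) = 1
g10 = AND(g9, g8) = AND(1, 1) = 1
So g10 = 1.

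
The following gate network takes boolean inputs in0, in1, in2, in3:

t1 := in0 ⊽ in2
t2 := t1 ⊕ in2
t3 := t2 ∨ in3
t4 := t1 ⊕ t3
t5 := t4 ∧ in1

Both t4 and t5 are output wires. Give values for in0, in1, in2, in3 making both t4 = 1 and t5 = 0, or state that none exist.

in0=1, in1=0, in2=1, in3=0

Check with in0=1, in1=0, in2=1, in3=0:
t1 = in0 ⊽ in2 = 1 ⊽ 1 = 0
t2 = t1 ⊕ in2 = 0 ⊕ 1 = 1
t3 = t2 ∨ in3 = 1 ∨ 0 = 1
t4 = t1 ⊕ t3 = 0 ⊕ 1 = 1
t5 = t4 ∧ in1 = 1 ∧ 0 = 0
So t4 = 1 and t5 = 0.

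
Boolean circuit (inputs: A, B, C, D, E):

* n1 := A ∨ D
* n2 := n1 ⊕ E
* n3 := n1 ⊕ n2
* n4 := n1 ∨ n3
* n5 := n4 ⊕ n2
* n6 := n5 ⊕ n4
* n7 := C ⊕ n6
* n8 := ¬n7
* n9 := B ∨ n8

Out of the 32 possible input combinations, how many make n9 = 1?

24

n9 = B ∨ n8 must be 1, so at least one of B, n8 is 1.
Enumerating the 32 input combinations, 24 give n9 = 1 and 8 give n9 = 0.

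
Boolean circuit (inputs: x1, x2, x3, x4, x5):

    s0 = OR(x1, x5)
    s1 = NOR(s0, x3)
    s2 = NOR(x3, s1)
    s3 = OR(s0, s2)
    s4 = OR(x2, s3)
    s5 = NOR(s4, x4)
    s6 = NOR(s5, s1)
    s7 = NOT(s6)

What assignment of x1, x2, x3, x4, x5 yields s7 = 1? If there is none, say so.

s7 = NOT(s6) must be 1, so s6 = 0.
s6 = NOR(s5, s1) must be 0, so at least one of s5, s1 is 1.
Check with x1=0, x2=1, x3=0, x4=0, x5=0:
s0 = OR(x1, x5) = OR(0, 0) = 0
s1 = NOR(s0, x3) = NOR(0, 0) = 1
s2 = NOR(x3, s1) = NOR(0, 1) = 0
s3 = OR(s0, s2) = OR(0, 0) = 0
s4 = OR(x2, s3) = OR(1, 0) = 1
s5 = NOR(s4, x4) = NOR(1, 0) = 0
s6 = NOR(s5, s1) = NOR(0, 1) = 0
s7 = NOT(s6) = NOT 0 = 1
So s7 = 1 as required.

x1=0, x2=1, x3=0, x4=0, x5=0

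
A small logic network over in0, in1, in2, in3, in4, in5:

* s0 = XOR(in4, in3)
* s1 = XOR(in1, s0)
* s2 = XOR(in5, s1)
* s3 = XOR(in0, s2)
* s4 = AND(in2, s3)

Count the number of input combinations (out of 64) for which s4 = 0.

48

s4 = AND(in2, s3) must be 0, so at least one of in2, s3 is 0.
Enumerating the 64 input combinations, 48 give s4 = 0 and 16 give s4 = 1.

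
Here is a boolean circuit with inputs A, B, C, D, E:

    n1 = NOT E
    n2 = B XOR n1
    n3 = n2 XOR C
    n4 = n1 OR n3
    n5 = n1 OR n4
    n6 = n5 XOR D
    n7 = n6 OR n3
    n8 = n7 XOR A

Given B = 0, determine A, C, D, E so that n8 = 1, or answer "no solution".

n8 = n7 XOR A must be 1, so n7 and A differ.
Check with B = 0 and A=0, C=0, D=1, E=1:
n1 = NOT E = NOT 1 = 0
n2 = B XOR n1 = 0 XOR 0 = 0
n3 = n2 XOR C = 0 XOR 0 = 0
n4 = n1 OR n3 = 0 OR 0 = 0
n5 = n1 OR n4 = 0 OR 0 = 0
n6 = n5 XOR D = 0 XOR 1 = 1
n7 = n6 OR n3 = 1 OR 0 = 1
n8 = n7 XOR A = 1 XOR 0 = 1
So n8 = 1.

A=0, C=0, D=1, E=1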